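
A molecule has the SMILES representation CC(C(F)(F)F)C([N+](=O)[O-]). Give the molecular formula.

C4H6F3NO2

Atom tally by fragment:
  CH3 → C:1 H:3
  CH(CF3) → C:2 H:1 F:3
  CH2NO2 → C:1 H:2 N:1 O:2
Element totals:
  C: 4
  H: 6
  F: 3
  N: 1
  O: 2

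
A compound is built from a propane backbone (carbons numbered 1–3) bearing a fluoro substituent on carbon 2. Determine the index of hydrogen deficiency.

0

Atom tally by fragment:
  CH3 → C:1 H:3
  CH(F) → C:1 H:1 F:1
  CH3 → C:1 H:3
Element totals:
  C: 3
  H: 7
  F: 1
Molecular formula: C3H7F.
DoU = (2C + 2 + N − H − X) / 2 = (2·3 + 2 + 0 − 7 − 1) / 2 = 0.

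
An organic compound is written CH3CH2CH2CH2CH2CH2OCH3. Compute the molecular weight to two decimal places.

116.20 g/mol

Atom tally by fragment:
  CH3 → C:1 H:3
  CH2 → C:1 H:2
  CH2 → C:1 H:2
  CH2 → C:1 H:2
  CH2 → C:1 H:2
  CH2OCH3 → C:2 H:5 O:1
Element totals:
  C: 7
  H: 16
  O: 1
Molecular formula: C7H16O.
  M = 7(12.011) + 16(1.008) + 15.999
    = 84.077 + 16.128 + 15.999 = 116.204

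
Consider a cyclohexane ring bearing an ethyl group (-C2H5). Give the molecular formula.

C8H16

Atom tally by fragment:
  cyclohexane ring core → C:6 H:12
  (− 1 ring H displaced by substituents)
  + C2H5 → C:2 H:5
Element totals:
  C: 8
  H: 16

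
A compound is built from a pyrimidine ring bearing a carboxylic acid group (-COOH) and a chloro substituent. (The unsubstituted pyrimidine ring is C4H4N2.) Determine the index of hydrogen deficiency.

Atom tally by fragment:
  pyrimidine ring core → C:4 H:4 N:2
  (− 2 ring H displaced by substituents)
  + COOH → C:1 H:1 O:2
  + Cl → Cl:1
Element totals:
  C: 5
  H: 3
  Cl: 1
  N: 2
  O: 2
Molecular formula: C5H3ClN2O2.
DoU = (2C + 2 + N − H − X) / 2 = (2·5 + 2 + 2 − 3 − 1) / 2 = 5.

5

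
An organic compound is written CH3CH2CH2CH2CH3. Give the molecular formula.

C5H12

Element totals:
  C: 5
  H: 12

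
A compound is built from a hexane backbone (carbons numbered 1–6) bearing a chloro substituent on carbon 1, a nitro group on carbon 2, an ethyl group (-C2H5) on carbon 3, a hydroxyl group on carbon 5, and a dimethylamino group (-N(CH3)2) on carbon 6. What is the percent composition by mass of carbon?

47.52%

Atom tally by fragment:
  ClCH2 → C:1 H:2 Cl:1
  CH(NO2) → C:1 H:1 N:1 O:2
  CH(C2H5) → C:3 H:6
  CH2 → C:1 H:2
  CH(OH) → C:1 H:2 O:1
  CH2N(CH3)2 → C:3 H:8 N:1
Element totals:
  C: 10
  H: 21
  Cl: 1
  N: 2
  O: 3
Molecular formula: C10H21ClN2O3.
Molar mass = 252.739 g/mol.
Mass from C: 10 × 12.011 = 120.110 g/mol.
%C = 120.110 / 252.739 × 100 = 47.52%.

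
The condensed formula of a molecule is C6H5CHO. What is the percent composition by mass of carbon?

79.23%

Atom tally by fragment:
  benzene ring core → C:6 H:6
  (− 1 ring H displaced by substituents)
  + CHO → C:1 H:1 O:1
Element totals:
  C: 7
  H: 6
  O: 1
Molecular formula: C7H6O.
Molar mass = 106.124 g/mol.
Mass from C: 7 × 12.011 = 84.077 g/mol.
%C = 84.077 / 106.124 × 100 = 79.23%.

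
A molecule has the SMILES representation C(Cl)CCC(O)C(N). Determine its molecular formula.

C5H12ClNO

Atom tally by fragment:
  ClCH2 → C:1 H:2 Cl:1
  CH2 → C:1 H:2
  CH2 → C:1 H:2
  CH(OH) → C:1 H:2 O:1
  CH2NH2 → C:1 H:4 N:1
Element totals:
  C: 5
  H: 12
  Cl: 1
  N: 1
  O: 1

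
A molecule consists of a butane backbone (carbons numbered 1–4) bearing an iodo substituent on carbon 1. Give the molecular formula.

C4H9I

Atom tally by fragment:
  ICH2 → C:1 H:2 I:1
  CH2 → C:1 H:2
  CH2 → C:1 H:2
  CH3 → C:1 H:3
Element totals:
  C: 4
  H: 9
  I: 1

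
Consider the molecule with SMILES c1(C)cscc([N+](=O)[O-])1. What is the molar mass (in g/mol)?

143.16 g/mol

Atom tally by fragment:
  thiophene ring core → C:4 H:4 S:1
  (− 2 ring H displaced by substituents)
  + CH3 → C:1 H:3
  + NO2 → N:1 O:2
Element totals:
  C: 5
  H: 5
  N: 1
  O: 2
  S: 1
Molecular formula: C5H5NO2S.
  M = 5(12.011) + 5(1.008) + 14.007 + 2(15.999) + 32.06
    = 60.055 + 5.040 + 14.007 + 31.998 + 32.060 = 143.160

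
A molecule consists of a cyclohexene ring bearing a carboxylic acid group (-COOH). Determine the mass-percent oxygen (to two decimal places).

Atom tally by fragment:
  cyclohexene ring core → C:6 H:10
  (− 1 ring H displaced by substituents)
  + COOH → C:1 H:1 O:2
Element totals:
  C: 7
  H: 10
  O: 2
Molecular formula: C7H10O2.
Molar mass = 126.155 g/mol.
Mass from O: 2 × 15.999 = 31.998 g/mol.
%O = 31.998 / 126.155 × 100 = 25.36%.

25.36%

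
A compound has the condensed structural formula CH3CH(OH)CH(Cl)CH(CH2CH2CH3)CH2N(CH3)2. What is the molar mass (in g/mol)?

207.74 g/mol

Atom tally by fragment:
  CH3 → C:1 H:3
  CH(OH) → C:1 H:2 O:1
  CH(Cl) → C:1 H:1 Cl:1
  CH(CH2CH2CH3) → C:4 H:8
  CH2N(CH3)2 → C:3 H:8 N:1
Element totals:
  C: 10
  H: 22
  Cl: 1
  N: 1
  O: 1
Molecular formula: C10H22ClNO.
  M = 10(12.011) + 22(1.008) + 35.45 + 14.007 + 15.999
    = 120.110 + 22.176 + 35.450 + 14.007 + 15.999 = 207.742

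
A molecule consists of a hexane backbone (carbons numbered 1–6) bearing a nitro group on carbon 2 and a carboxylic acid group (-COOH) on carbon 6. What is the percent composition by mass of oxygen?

36.53%

Atom tally by fragment:
  CH3 → C:1 H:3
  CH(NO2) → C:1 H:1 N:1 O:2
  CH2 → C:1 H:2
  CH2 → C:1 H:2
  CH2 → C:1 H:2
  CH2COOH → C:2 H:3 O:2
Element totals:
  C: 7
  H: 13
  N: 1
  O: 4
Molecular formula: C7H13NO4.
Molar mass = 175.184 g/mol.
Mass from O: 4 × 15.999 = 63.996 g/mol.
%O = 63.996 / 175.184 × 100 = 36.53%.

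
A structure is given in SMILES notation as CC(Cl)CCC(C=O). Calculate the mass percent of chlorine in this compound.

Atom tally by fragment:
  CH3 → C:1 H:3
  CH(Cl) → C:1 H:1 Cl:1
  CH2 → C:1 H:2
  CH2 → C:1 H:2
  CH2CHO → C:2 H:3 O:1
Element totals:
  C: 6
  H: 11
  Cl: 1
  O: 1
Molecular formula: C6H11ClO.
Molar mass = 134.603 g/mol.
Mass from Cl: 1 × 35.45 = 35.450 g/mol.
%Cl = 35.450 / 134.603 × 100 = 26.34%.

26.34%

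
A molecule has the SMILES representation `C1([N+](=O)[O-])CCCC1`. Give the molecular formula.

C5H9NO2

Atom tally by fragment:
  cyclopentane ring core → C:5 H:10
  (− 1 ring H displaced by substituents)
  + NO2 → N:1 O:2
Element totals:
  C: 5
  H: 9
  N: 1
  O: 2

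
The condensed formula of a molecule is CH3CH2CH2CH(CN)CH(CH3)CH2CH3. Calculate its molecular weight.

Atom tally by fragment:
  CH3 → C:1 H:3
  CH2 → C:1 H:2
  CH2 → C:1 H:2
  CH(CN) → C:2 H:1 N:1
  CH(CH3) → C:2 H:4
  CH2 → C:1 H:2
  CH3 → C:1 H:3
Element totals:
  C: 9
  H: 17
  N: 1
Molecular formula: C9H17N.
  M = 9(12.011) + 17(1.008) + 14.007
    = 108.099 + 17.136 + 14.007 = 139.242

139.24 g/mol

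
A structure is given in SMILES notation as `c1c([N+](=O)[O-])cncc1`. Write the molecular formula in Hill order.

Atom tally by fragment:
  pyridine ring core → C:5 H:5 N:1
  (− 1 ring H displaced by substituents)
  + NO2 → N:1 O:2
Element totals:
  C: 5
  H: 4
  N: 2
  O: 2

C5H4N2O2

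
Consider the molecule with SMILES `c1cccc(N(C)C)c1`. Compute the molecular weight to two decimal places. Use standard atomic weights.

121.18 g/mol

Atom tally by fragment:
  benzene ring core → C:6 H:6
  (− 1 ring H displaced by substituents)
  + N(CH3)2 → N:1 C:2 H:6
Element totals:
  C: 8
  H: 11
  N: 1
Molecular formula: C8H11N.
  M = 8(12.011) + 11(1.008) + 14.007
    = 96.088 + 11.088 + 14.007 = 121.183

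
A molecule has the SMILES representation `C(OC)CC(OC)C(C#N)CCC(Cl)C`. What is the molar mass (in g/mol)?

Atom tally by fragment:
  CH3OCH2 → C:2 H:5 O:1
  CH2 → C:1 H:2
  CH(OCH3) → C:2 H:4 O:1
  CH(CN) → C:2 H:1 N:1
  CH2 → C:1 H:2
  CH2 → C:1 H:2
  CH(Cl) → C:1 H:1 Cl:1
  CH3 → C:1 H:3
Element totals:
  C: 11
  H: 20
  Cl: 1
  N: 1
  O: 2
Molecular formula: C11H20ClNO2.
  M = 11(12.011) + 20(1.008) + 35.45 + 14.007 + 2(15.999)
    = 132.121 + 20.160 + 35.450 + 14.007 + 31.998 = 233.736

233.74 g/mol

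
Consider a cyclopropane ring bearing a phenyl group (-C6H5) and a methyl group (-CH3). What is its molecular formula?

Atom tally by fragment:
  cyclopropane ring core → C:3 H:6
  (− 2 ring H displaced by substituents)
  + C6H5 → C:6 H:5
  + CH3 → C:1 H:3
Element totals:
  C: 10
  H: 12

C10H12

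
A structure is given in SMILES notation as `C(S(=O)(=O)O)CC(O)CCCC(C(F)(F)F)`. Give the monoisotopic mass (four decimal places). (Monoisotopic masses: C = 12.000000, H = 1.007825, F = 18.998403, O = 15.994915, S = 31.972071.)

Atom tally by fragment:
  HO3SCH2 → C:1 H:3 S:1 O:3
  CH2 → C:1 H:2
  CH(OH) → C:1 H:2 O:1
  CH2 → C:1 H:2
  CH2 → C:1 H:2
  CH2 → C:1 H:2
  CH2CF3 → C:2 H:2 F:3
Element totals:
  C: 8
  H: 15
  F: 3
  O: 4
  S: 1
Molecular formula: C8H15F3O4S.
  M = 8(12.0) + 15(1.007825) + 3(18.998403) + 4(15.994915) + 31.972071
    = 96.000000 + 15.117375 + 56.995209 + 63.979660 + 31.972071 = 264.064315

264.0643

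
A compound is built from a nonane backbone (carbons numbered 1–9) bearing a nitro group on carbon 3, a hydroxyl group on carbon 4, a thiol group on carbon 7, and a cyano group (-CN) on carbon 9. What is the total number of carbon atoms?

Atom tally by fragment:
  CH3 → C:1 H:3
  CH2 → C:1 H:2
  CH(NO2) → C:1 H:1 N:1 O:2
  CH(OH) → C:1 H:2 O:1
  CH2 → C:1 H:2
  CH2 → C:1 H:2
  CH(SH) → C:1 H:2 S:1
  CH2 → C:1 H:2
  CH2CN → C:2 H:2 N:1
Element totals:
  C: 10
  H: 18
  N: 2
  O: 3
  S: 1

10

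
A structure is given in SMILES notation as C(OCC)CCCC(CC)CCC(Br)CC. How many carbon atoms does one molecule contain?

Atom tally by fragment:
  C2H5OCH2 → C:3 H:7 O:1
  CH2 → C:1 H:2
  CH2 → C:1 H:2
  CH2 → C:1 H:2
  CH(C2H5) → C:3 H:6
  CH2 → C:1 H:2
  CH2 → C:1 H:2
  CH(Br) → C:1 H:1 Br:1
  CH2 → C:1 H:2
  CH3 → C:1 H:3
Element totals:
  C: 14
  H: 29
  Br: 1
  O: 1

14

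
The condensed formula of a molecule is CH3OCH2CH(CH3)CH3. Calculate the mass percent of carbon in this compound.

Element totals:
  C: 5
  H: 12
  O: 1
Molecular formula: C5H12O.
Molar mass = 88.150 g/mol.
Mass from C: 5 × 12.011 = 60.055 g/mol.
%C = 60.055 / 88.150 × 100 = 68.13%.

68.13%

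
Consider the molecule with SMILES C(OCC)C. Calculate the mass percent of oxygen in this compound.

21.58%

Atom tally by fragment:
  C2H5OCH2 → C:3 H:7 O:1
  CH3 → C:1 H:3
Element totals:
  C: 4
  H: 10
  O: 1
Molecular formula: C4H10O.
Molar mass = 74.123 g/mol.
Mass from O: 1 × 15.999 = 15.999 g/mol.
%O = 15.999 / 74.123 × 100 = 21.58%.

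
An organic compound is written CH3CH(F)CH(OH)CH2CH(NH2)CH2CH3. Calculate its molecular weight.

Element totals:
  C: 7
  H: 16
  F: 1
  N: 1
  O: 1
Molecular formula: C7H16FNO.
  M = 7(12.011) + 16(1.008) + 18.998 + 14.007 + 15.999
    = 84.077 + 16.128 + 18.998 + 14.007 + 15.999 = 149.209

149.21 g/mol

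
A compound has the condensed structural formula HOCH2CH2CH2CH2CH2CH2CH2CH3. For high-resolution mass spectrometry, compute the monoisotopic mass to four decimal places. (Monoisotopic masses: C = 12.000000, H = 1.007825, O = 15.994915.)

130.1358

Atom tally by fragment:
  HOCH2CH2 → C:2 H:5 O:1
  CH2 → C:1 H:2
  CH2 → C:1 H:2
  CH2 → C:1 H:2
  CH2 → C:1 H:2
  CH2 → C:1 H:2
  CH3 → C:1 H:3
Element totals:
  C: 8
  H: 18
  O: 1
Molecular formula: C8H18O.
  M = 8(12.0) + 18(1.007825) + 15.994915
    = 96.000000 + 18.140850 + 15.994915 = 130.135765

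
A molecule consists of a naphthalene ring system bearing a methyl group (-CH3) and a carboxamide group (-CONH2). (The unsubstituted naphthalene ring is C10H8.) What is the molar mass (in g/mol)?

185.23 g/mol

Atom tally by fragment:
  naphthalene ring system core → C:10 H:8
  (− 2 ring H displaced by substituents)
  + CH3 → C:1 H:3
  + CONH2 → C:1 H:2 O:1 N:1
Element totals:
  C: 12
  H: 11
  N: 1
  O: 1
Molecular formula: C12H11NO.
  M = 12(12.011) + 11(1.008) + 14.007 + 15.999
    = 144.132 + 11.088 + 14.007 + 15.999 = 185.226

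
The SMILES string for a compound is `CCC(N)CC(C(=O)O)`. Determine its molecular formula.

Atom tally by fragment:
  CH3 → C:1 H:3
  CH2 → C:1 H:2
  CH(NH2) → C:1 H:3 N:1
  CH2 → C:1 H:2
  CH2COOH → C:2 H:3 O:2
Element totals:
  C: 6
  H: 13
  N: 1
  O: 2

C6H13NO2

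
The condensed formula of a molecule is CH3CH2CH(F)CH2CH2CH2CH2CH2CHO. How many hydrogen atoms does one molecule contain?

Element totals:
  C: 9
  H: 17
  F: 1
  O: 1

17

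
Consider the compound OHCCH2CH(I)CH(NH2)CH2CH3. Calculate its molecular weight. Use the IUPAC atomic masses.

241.07 g/mol

Element totals:
  C: 6
  H: 12
  I: 1
  N: 1
  O: 1
Molecular formula: C6H12INO.
  M = 6(12.011) + 12(1.008) + 126.904 + 14.007 + 15.999
    = 72.066 + 12.096 + 126.904 + 14.007 + 15.999 = 241.072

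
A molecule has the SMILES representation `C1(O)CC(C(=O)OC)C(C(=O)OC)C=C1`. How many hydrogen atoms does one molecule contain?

Atom tally by fragment:
  cyclohexene ring core → C:6 H:10
  (− 3 ring H displaced by substituents)
  + OH → O:1 H:1
  + COOCH3 → C:2 H:3 O:2
  + COOCH3 → C:2 H:3 O:2
Element totals:
  C: 10
  H: 14
  O: 5

14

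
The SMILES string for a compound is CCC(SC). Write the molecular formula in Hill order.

Atom tally by fragment:
  CH3 → C:1 H:3
  CH2 → C:1 H:2
  CH2SCH3 → C:2 H:5 S:1
Element totals:
  C: 4
  H: 10
  S: 1

C4H10S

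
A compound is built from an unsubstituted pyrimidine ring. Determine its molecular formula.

C4H4N2

Atom tally by fragment:
  pyrimidine ring core → C:4 H:4 N:2
Element totals:
  C: 4
  H: 4
  N: 2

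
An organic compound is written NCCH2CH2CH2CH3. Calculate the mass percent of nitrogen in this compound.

Element totals:
  C: 5
  H: 9
  N: 1
Molecular formula: C5H9N.
Molar mass = 83.134 g/mol.
Mass from N: 1 × 14.007 = 14.007 g/mol.
%N = 14.007 / 83.134 × 100 = 16.85%.

16.85%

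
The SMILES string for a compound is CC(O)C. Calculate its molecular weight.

60.10 g/mol

Atom tally by fragment:
  CH3 → C:1 H:3
  CH(OH) → C:1 H:2 O:1
  CH3 → C:1 H:3
Element totals:
  C: 3
  H: 8
  O: 1
Molecular formula: C3H8O.
  M = 3(12.011) + 8(1.008) + 15.999
    = 36.033 + 8.064 + 15.999 = 60.096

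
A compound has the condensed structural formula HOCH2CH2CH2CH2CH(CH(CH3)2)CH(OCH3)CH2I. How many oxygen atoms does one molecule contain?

Atom tally by fragment:
  HOCH2CH2 → C:2 H:5 O:1
  CH2 → C:1 H:2
  CH2 → C:1 H:2
  CH(CH(CH3)2) → C:4 H:8
  CH(OCH3) → C:2 H:4 O:1
  CH2I → C:1 H:2 I:1
Element totals:
  C: 11
  H: 23
  I: 1
  O: 2

2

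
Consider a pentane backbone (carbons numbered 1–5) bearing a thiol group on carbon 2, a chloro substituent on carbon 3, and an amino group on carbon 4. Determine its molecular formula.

C5H12ClNS

Atom tally by fragment:
  CH3 → C:1 H:3
  CH(SH) → C:1 H:2 S:1
  CH(Cl) → C:1 H:1 Cl:1
  CH(NH2) → C:1 H:3 N:1
  CH3 → C:1 H:3
Element totals:
  C: 5
  H: 12
  Cl: 1
  N: 1
  S: 1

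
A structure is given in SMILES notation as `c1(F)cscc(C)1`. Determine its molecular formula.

Atom tally by fragment:
  thiophene ring core → C:4 H:4 S:1
  (− 2 ring H displaced by substituents)
  + F → F:1
  + CH3 → C:1 H:3
Element totals:
  C: 5
  H: 5
  F: 1
  S: 1

C5H5FS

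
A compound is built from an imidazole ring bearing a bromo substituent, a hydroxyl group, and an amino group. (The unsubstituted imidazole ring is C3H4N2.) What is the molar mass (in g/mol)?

Atom tally by fragment:
  imidazole ring core → C:3 H:4 N:2
  (− 3 ring H displaced by substituents)
  + Br → Br:1
  + OH → O:1 H:1
  + NH2 → N:1 H:2
Element totals:
  C: 3
  H: 4
  Br: 1
  N: 3
  O: 1
Molecular formula: C3H4BrN3O.
  M = 3(12.011) + 4(1.008) + 79.904 + 3(14.007) + 15.999
    = 36.033 + 4.032 + 79.904 + 42.021 + 15.999 = 177.989

177.99 g/mol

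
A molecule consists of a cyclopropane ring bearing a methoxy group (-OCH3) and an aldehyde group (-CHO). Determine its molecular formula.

C5H8O2

Atom tally by fragment:
  cyclopropane ring core → C:3 H:6
  (− 2 ring H displaced by substituents)
  + OCH3 → C:1 H:3 O:1
  + CHO → C:1 H:1 O:1
Element totals:
  C: 5
  H: 8
  O: 2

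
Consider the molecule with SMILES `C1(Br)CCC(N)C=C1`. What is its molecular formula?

Atom tally by fragment:
  cyclohexene ring core → C:6 H:10
  (− 2 ring H displaced by substituents)
  + Br → Br:1
  + NH2 → N:1 H:2
Element totals:
  C: 6
  H: 10
  Br: 1
  N: 1

C6H10BrN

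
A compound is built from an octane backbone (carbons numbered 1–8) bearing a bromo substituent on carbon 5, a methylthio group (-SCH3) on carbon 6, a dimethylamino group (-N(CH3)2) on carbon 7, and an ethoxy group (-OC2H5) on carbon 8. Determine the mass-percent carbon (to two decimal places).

47.85%

Atom tally by fragment:
  CH3 → C:1 H:3
  CH2 → C:1 H:2
  CH2 → C:1 H:2
  CH2 → C:1 H:2
  CH(Br) → C:1 H:1 Br:1
  CH(SCH3) → C:2 H:4 S:1
  CH(N(CH3)2) → C:3 H:7 N:1
  CH2OC2H5 → C:3 H:7 O:1
Element totals:
  C: 13
  H: 28
  Br: 1
  N: 1
  O: 1
  S: 1
Molecular formula: C13H28BrNOS.
Molar mass = 326.337 g/mol.
Mass from C: 13 × 12.011 = 156.143 g/mol.
%C = 156.143 / 326.337 × 100 = 47.85%.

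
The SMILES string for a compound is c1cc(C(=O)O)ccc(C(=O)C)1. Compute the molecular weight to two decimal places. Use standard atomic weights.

164.16 g/mol

Atom tally by fragment:
  benzene ring core → C:6 H:6
  (− 2 ring H displaced by substituents)
  + COOH → C:1 H:1 O:2
  + COCH3 → C:2 H:3 O:1
Element totals:
  C: 9
  H: 8
  O: 3
Molecular formula: C9H8O3.
  M = 9(12.011) + 8(1.008) + 3(15.999)
    = 108.099 + 8.064 + 47.997 = 164.160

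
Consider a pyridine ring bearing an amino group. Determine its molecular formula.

Atom tally by fragment:
  pyridine ring core → C:5 H:5 N:1
  (− 1 ring H displaced by substituents)
  + NH2 → N:1 H:2
Element totals:
  C: 5
  H: 6
  N: 2

C5H6N2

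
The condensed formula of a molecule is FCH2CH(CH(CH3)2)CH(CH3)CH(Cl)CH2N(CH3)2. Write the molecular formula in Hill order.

Element totals:
  C: 11
  H: 23
  Cl: 1
  F: 1
  N: 1

C11H23ClFN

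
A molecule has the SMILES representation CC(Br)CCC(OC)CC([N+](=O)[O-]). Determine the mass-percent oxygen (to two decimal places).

18.89%

Atom tally by fragment:
  CH3 → C:1 H:3
  CH(Br) → C:1 H:1 Br:1
  CH2 → C:1 H:2
  CH2 → C:1 H:2
  CH(OCH3) → C:2 H:4 O:1
  CH2 → C:1 H:2
  CH2NO2 → C:1 H:2 N:1 O:2
Element totals:
  C: 8
  H: 16
  Br: 1
  N: 1
  O: 3
Molecular formula: C8H16BrNO3.
Molar mass = 254.124 g/mol.
Mass from O: 3 × 15.999 = 47.997 g/mol.
%O = 47.997 / 254.124 × 100 = 18.89%.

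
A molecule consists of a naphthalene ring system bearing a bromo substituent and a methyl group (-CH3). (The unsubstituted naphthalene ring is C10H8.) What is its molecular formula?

C11H9Br

Atom tally by fragment:
  naphthalene ring system core → C:10 H:8
  (− 2 ring H displaced by substituents)
  + Br → Br:1
  + CH3 → C:1 H:3
Element totals:
  C: 11
  H: 9
  Br: 1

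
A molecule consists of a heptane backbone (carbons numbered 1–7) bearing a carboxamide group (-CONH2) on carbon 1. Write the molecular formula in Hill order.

C8H17NO

Atom tally by fragment:
  H2NOCCH2 → C:2 H:4 O:1 N:1
  CH2 → C:1 H:2
  CH2 → C:1 H:2
  CH2 → C:1 H:2
  CH2 → C:1 H:2
  CH2 → C:1 H:2
  CH3 → C:1 H:3
Element totals:
  C: 8
  H: 17
  N: 1
  O: 1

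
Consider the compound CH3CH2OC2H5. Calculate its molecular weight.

Element totals:
  C: 4
  H: 10
  O: 1
Molecular formula: C4H10O.
  M = 4(12.011) + 10(1.008) + 15.999
    = 48.044 + 10.080 + 15.999 = 74.123

74.12 g/mol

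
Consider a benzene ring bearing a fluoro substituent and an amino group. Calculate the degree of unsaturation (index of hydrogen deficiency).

4

Atom tally by fragment:
  benzene ring core → C:6 H:6
  (− 2 ring H displaced by substituents)
  + F → F:1
  + NH2 → N:1 H:2
Element totals:
  C: 6
  H: 6
  F: 1
  N: 1
Molecular formula: C6H6FN.
DoU = (2C + 2 + N − H − X) / 2 = (2·6 + 2 + 1 − 6 − 1) / 2 = 4.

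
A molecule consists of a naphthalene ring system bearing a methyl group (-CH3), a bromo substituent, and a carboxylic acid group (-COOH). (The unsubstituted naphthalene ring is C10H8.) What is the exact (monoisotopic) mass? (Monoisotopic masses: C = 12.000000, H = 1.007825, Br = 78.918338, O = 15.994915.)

263.9786

Atom tally by fragment:
  naphthalene ring system core → C:10 H:8
  (− 3 ring H displaced by substituents)
  + CH3 → C:1 H:3
  + Br → Br:1
  + COOH → C:1 H:1 O:2
Element totals:
  C: 12
  H: 9
  Br: 1
  O: 2
Molecular formula: C12H9BrO2.
  M = 12(12.0) + 9(1.007825) + 78.918338 + 2(15.994915)
    = 144.000000 + 9.070425 + 78.918338 + 31.989830 = 263.978593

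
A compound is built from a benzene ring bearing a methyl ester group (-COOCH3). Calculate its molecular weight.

Atom tally by fragment:
  benzene ring core → C:6 H:6
  (− 1 ring H displaced by substituents)
  + COOCH3 → C:2 H:3 O:2
Element totals:
  C: 8
  H: 8
  O: 2
Molecular formula: C8H8O2.
  M = 8(12.011) + 8(1.008) + 2(15.999)
    = 96.088 + 8.064 + 31.998 = 136.150

136.15 g/mol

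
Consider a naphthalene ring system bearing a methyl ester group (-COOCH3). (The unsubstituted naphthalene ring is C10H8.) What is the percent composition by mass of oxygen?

Atom tally by fragment:
  naphthalene ring system core → C:10 H:8
  (− 1 ring H displaced by substituents)
  + COOCH3 → C:2 H:3 O:2
Element totals:
  C: 12
  H: 10
  O: 2
Molecular formula: C12H10O2.
Molar mass = 186.210 g/mol.
Mass from O: 2 × 15.999 = 31.998 g/mol.
%O = 31.998 / 186.210 × 100 = 17.18%.

17.18%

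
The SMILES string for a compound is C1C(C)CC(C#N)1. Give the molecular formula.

Atom tally by fragment:
  cyclobutane ring core → C:4 H:8
  (− 2 ring H displaced by substituents)
  + CH3 → C:1 H:3
  + CN → C:1 N:1
Element totals:
  C: 6
  H: 9
  N: 1

C6H9N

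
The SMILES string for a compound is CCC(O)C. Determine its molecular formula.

C4H10O

Atom tally by fragment:
  CH3 → C:1 H:3
  CH2 → C:1 H:2
  CH(OH) → C:1 H:2 O:1
  CH3 → C:1 H:3
Element totals:
  C: 4
  H: 10
  O: 1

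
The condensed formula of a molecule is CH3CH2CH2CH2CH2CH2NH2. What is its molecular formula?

Element totals:
  C: 6
  H: 15
  N: 1

C6H15N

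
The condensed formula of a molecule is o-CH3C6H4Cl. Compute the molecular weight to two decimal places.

Element totals:
  C: 7
  H: 7
  Cl: 1
Molecular formula: C7H7Cl.
  M = 7(12.011) + 7(1.008) + 35.45
    = 84.077 + 7.056 + 35.450 = 126.583

126.58 g/mol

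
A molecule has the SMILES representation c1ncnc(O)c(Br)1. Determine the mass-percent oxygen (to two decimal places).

Atom tally by fragment:
  pyrimidine ring core → C:4 H:4 N:2
  (− 2 ring H displaced by substituents)
  + OH → O:1 H:1
  + Br → Br:1
Element totals:
  C: 4
  H: 3
  Br: 1
  N: 2
  O: 1
Molecular formula: C4H3BrN2O.
Molar mass = 174.985 g/mol.
Mass from O: 1 × 15.999 = 15.999 g/mol.
%O = 15.999 / 174.985 × 100 = 9.14%.

9.14%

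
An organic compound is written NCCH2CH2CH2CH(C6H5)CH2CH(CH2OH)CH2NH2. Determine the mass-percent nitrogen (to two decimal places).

Atom tally by fragment:
  NCCH2 → C:2 H:2 N:1
  CH2 → C:1 H:2
  CH2 → C:1 H:2
  CH(C6H5) → C:7 H:6
  CH2 → C:1 H:2
  CH(CH2OH) → C:2 H:4 O:1
  CH2NH2 → C:1 H:4 N:1
Element totals:
  C: 15
  H: 22
  N: 2
  O: 1
Molecular formula: C15H22N2O.
Molar mass = 246.354 g/mol.
Mass from N: 2 × 14.007 = 28.014 g/mol.
%N = 28.014 / 246.354 × 100 = 11.37%.

11.37%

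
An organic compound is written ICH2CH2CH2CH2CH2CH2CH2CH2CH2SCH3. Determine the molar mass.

Atom tally by fragment:
  ICH2 → C:1 H:2 I:1
  CH2 → C:1 H:2
  CH2 → C:1 H:2
  CH2 → C:1 H:2
  CH2 → C:1 H:2
  CH2 → C:1 H:2
  CH2 → C:1 H:2
  CH2 → C:1 H:2
  CH2SCH3 → C:2 H:5 S:1
Element totals:
  C: 10
  H: 21
  I: 1
  S: 1
Molecular formula: C10H21IS.
  M = 10(12.011) + 21(1.008) + 126.904 + 32.06
    = 120.110 + 21.168 + 126.904 + 32.060 = 300.242

300.24 g/mol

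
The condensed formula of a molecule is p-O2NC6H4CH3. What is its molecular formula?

C7H7NO2

Element totals:
  C: 7
  H: 7
  N: 1
  O: 2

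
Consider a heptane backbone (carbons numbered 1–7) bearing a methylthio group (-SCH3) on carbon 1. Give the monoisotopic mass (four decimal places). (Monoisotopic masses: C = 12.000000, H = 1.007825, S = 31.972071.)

Atom tally by fragment:
  CH3SCH2 → C:2 H:5 S:1
  CH2 → C:1 H:2
  CH2 → C:1 H:2
  CH2 → C:1 H:2
  CH2 → C:1 H:2
  CH2 → C:1 H:2
  CH3 → C:1 H:3
Element totals:
  C: 8
  H: 18
  S: 1
Molecular formula: C8H18S.
  M = 8(12.0) + 18(1.007825) + 31.972071
    = 96.000000 + 18.140850 + 31.972071 = 146.112921

146.1129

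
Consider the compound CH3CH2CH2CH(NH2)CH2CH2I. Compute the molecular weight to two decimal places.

227.09 g/mol

Atom tally by fragment:
  CH3 → C:1 H:3
  CH2 → C:1 H:2
  CH2 → C:1 H:2
  CH(NH2) → C:1 H:3 N:1
  CH2 → C:1 H:2
  CH2I → C:1 H:2 I:1
Element totals:
  C: 6
  H: 14
  I: 1
  N: 1
Molecular formula: C6H14IN.
  M = 6(12.011) + 14(1.008) + 126.904 + 14.007
    = 72.066 + 14.112 + 126.904 + 14.007 = 227.089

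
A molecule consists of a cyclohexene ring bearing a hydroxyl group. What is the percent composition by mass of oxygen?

16.30%

Atom tally by fragment:
  cyclohexene ring core → C:6 H:10
  (− 1 ring H displaced by substituents)
  + OH → O:1 H:1
Element totals:
  C: 6
  H: 10
  O: 1
Molecular formula: C6H10O.
Molar mass = 98.145 g/mol.
Mass from O: 1 × 15.999 = 15.999 g/mol.
%O = 15.999 / 98.145 × 100 = 16.30%.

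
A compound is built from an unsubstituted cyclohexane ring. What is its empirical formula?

CH2

Atom tally by fragment:
  cyclohexane ring core → C:6 H:12
Element totals:
  C: 6
  H: 12
Molecular formula: C6H12.
gcd of subscripts = 6; dividing each by 6:
  C: 6/6 = 1
  H: 12/6 = 2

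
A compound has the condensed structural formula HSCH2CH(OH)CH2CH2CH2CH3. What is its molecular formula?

Atom tally by fragment:
  HSCH2 → C:1 H:3 S:1
  CH(OH) → C:1 H:2 O:1
  CH2 → C:1 H:2
  CH2 → C:1 H:2
  CH2 → C:1 H:2
  CH3 → C:1 H:3
Element totals:
  C: 6
  H: 14
  O: 1
  S: 1

C6H14OS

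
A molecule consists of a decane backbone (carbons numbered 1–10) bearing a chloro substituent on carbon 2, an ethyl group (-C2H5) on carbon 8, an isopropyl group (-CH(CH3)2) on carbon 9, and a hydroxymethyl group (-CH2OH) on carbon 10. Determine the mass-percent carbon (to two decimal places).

69.41%

Atom tally by fragment:
  CH3 → C:1 H:3
  CH(Cl) → C:1 H:1 Cl:1
  CH2 → C:1 H:2
  CH2 → C:1 H:2
  CH2 → C:1 H:2
  CH2 → C:1 H:2
  CH2 → C:1 H:2
  CH(C2H5) → C:3 H:6
  CH(CH(CH3)2) → C:4 H:8
  CH2CH2OH → C:2 H:5 O:1
Element totals:
  C: 16
  H: 33
  Cl: 1
  O: 1
Molecular formula: C16H33ClO.
Molar mass = 276.889 g/mol.
Mass from C: 16 × 12.011 = 192.176 g/mol.
%C = 192.176 / 276.889 × 100 = 69.41%.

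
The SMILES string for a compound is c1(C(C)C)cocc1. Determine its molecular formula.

Atom tally by fragment:
  furan ring core → C:4 H:4 O:1
  (− 1 ring H displaced by substituents)
  + CH(CH3)2 → C:3 H:7
Element totals:
  C: 7
  H: 10
  O: 1

C7H10O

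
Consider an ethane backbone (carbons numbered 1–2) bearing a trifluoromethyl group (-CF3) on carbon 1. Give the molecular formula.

C3H5F3

Atom tally by fragment:
  F3CCH2 → C:2 H:2 F:3
  CH3 → C:1 H:3
Element totals:
  C: 3
  H: 5
  F: 3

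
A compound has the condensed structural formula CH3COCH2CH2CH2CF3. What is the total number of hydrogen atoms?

Atom tally by fragment:
  CH3COCH2 → C:3 H:5 O:1
  CH2 → C:1 H:2
  CH2CF3 → C:2 H:2 F:3
Element totals:
  C: 6
  H: 9
  F: 3
  O: 1

9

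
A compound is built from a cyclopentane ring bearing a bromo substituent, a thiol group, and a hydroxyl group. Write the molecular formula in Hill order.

Atom tally by fragment:
  cyclopentane ring core → C:5 H:10
  (− 3 ring H displaced by substituents)
  + Br → Br:1
  + SH → S:1 H:1
  + OH → O:1 H:1
Element totals:
  C: 5
  H: 9
  Br: 1
  O: 1
  S: 1

C5H9BrOS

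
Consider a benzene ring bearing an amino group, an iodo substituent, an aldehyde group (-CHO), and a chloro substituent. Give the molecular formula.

Atom tally by fragment:
  benzene ring core → C:6 H:6
  (− 4 ring H displaced by substituents)
  + NH2 → N:1 H:2
  + I → I:1
  + CHO → C:1 H:1 O:1
  + Cl → Cl:1
Element totals:
  C: 7
  H: 5
  Cl: 1
  I: 1
  N: 1
  O: 1

C7H5ClINO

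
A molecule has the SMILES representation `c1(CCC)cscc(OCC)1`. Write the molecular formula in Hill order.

C9H14OS

Atom tally by fragment:
  thiophene ring core → C:4 H:4 S:1
  (− 2 ring H displaced by substituents)
  + CH2CH2CH3 → C:3 H:7
  + OC2H5 → C:2 H:5 O:1
Element totals:
  C: 9
  H: 14
  O: 1
  S: 1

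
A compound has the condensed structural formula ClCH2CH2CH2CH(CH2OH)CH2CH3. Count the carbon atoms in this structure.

7

Element totals:
  C: 7
  H: 15
  Cl: 1
  O: 1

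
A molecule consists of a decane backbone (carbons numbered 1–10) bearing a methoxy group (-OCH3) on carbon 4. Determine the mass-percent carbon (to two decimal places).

Atom tally by fragment:
  CH3 → C:1 H:3
  CH2 → C:1 H:2
  CH2 → C:1 H:2
  CH(OCH3) → C:2 H:4 O:1
  CH2 → C:1 H:2
  CH2 → C:1 H:2
  CH2 → C:1 H:2
  CH2 → C:1 H:2
  CH2 → C:1 H:2
  CH3 → C:1 H:3
Element totals:
  C: 11
  H: 24
  O: 1
Molecular formula: C11H24O.
Molar mass = 172.312 g/mol.
Mass from C: 11 × 12.011 = 132.121 g/mol.
%C = 132.121 / 172.312 × 100 = 76.68%.

76.68%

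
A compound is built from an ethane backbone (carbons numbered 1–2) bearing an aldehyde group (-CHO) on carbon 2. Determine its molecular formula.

Atom tally by fragment:
  CH3 → C:1 H:3
  CH2CHO → C:2 H:3 O:1
Element totals:
  C: 3
  H: 6
  O: 1

C3H6O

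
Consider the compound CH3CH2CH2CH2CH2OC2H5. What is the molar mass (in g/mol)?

116.20 g/mol

Atom tally by fragment:
  CH3 → C:1 H:3
  CH2 → C:1 H:2
  CH2 → C:1 H:2
  CH2 → C:1 H:2
  CH2OC2H5 → C:3 H:7 O:1
Element totals:
  C: 7
  H: 16
  O: 1
Molecular formula: C7H16O.
  M = 7(12.011) + 16(1.008) + 15.999
    = 84.077 + 16.128 + 15.999 = 116.204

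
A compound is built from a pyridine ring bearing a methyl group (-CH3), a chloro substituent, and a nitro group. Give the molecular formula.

C6H5ClN2O2

Atom tally by fragment:
  pyridine ring core → C:5 H:5 N:1
  (− 3 ring H displaced by substituents)
  + CH3 → C:1 H:3
  + Cl → Cl:1
  + NO2 → N:1 O:2
Element totals:
  C: 6
  H: 5
  Cl: 1
  N: 2
  O: 2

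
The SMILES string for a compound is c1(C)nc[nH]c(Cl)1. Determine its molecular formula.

Atom tally by fragment:
  imidazole ring core → C:3 H:4 N:2
  (− 2 ring H displaced by substituents)
  + CH3 → C:1 H:3
  + Cl → Cl:1
Element totals:
  C: 4
  H: 5
  Cl: 1
  N: 2

C4H5ClN2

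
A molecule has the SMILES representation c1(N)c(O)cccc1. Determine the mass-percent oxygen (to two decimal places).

Atom tally by fragment:
  benzene ring core → C:6 H:6
  (− 2 ring H displaced by substituents)
  + NH2 → N:1 H:2
  + OH → O:1 H:1
Element totals:
  C: 6
  H: 7
  N: 1
  O: 1
Molecular formula: C6H7NO.
Molar mass = 109.128 g/mol.
Mass from O: 1 × 15.999 = 15.999 g/mol.
%O = 15.999 / 109.128 × 100 = 14.66%.

14.66%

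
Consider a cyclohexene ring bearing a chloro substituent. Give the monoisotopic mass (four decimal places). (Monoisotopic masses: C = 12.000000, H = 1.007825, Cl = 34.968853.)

Atom tally by fragment:
  cyclohexene ring core → C:6 H:10
  (− 1 ring H displaced by substituents)
  + Cl → Cl:1
Element totals:
  C: 6
  H: 9
  Cl: 1
Molecular formula: C6H9Cl.
  M = 6(12.0) + 9(1.007825) + 34.968853
    = 72.000000 + 9.070425 + 34.968853 = 116.039278

116.0393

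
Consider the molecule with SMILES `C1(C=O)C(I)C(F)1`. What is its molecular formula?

C4H4FIO

Atom tally by fragment:
  cyclopropane ring core → C:3 H:6
  (− 3 ring H displaced by substituents)
  + CHO → C:1 H:1 O:1
  + I → I:1
  + F → F:1
Element totals:
  C: 4
  H: 4
  F: 1
  I: 1
  O: 1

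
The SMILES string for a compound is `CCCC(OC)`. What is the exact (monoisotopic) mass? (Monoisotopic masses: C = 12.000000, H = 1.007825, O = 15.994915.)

Atom tally by fragment:
  CH3 → C:1 H:3
  CH2 → C:1 H:2
  CH2 → C:1 H:2
  CH2OCH3 → C:2 H:5 O:1
Element totals:
  C: 5
  H: 12
  O: 1
Molecular formula: C5H12O.
  M = 5(12.0) + 12(1.007825) + 15.994915
    = 60.000000 + 12.093900 + 15.994915 = 88.088815

88.0888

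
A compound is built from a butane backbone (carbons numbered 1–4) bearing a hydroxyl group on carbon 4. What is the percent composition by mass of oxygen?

Atom tally by fragment:
  CH3 → C:1 H:3
  CH2 → C:1 H:2
  CH2 → C:1 H:2
  CH2OH → C:1 H:3 O:1
Element totals:
  C: 4
  H: 10
  O: 1
Molecular formula: C4H10O.
Molar mass = 74.123 g/mol.
Mass from O: 1 × 15.999 = 15.999 g/mol.
%O = 15.999 / 74.123 × 100 = 21.58%.

21.58%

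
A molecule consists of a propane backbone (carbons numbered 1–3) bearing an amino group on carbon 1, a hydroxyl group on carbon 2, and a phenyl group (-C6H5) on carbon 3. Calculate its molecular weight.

Atom tally by fragment:
  H2NCH2 → C:1 H:4 N:1
  CH(OH) → C:1 H:2 O:1
  CH2C6H5 → C:7 H:7
Element totals:
  C: 9
  H: 13
  N: 1
  O: 1
Molecular formula: C9H13NO.
  M = 9(12.011) + 13(1.008) + 14.007 + 15.999
    = 108.099 + 13.104 + 14.007 + 15.999 = 151.209

151.21 g/mol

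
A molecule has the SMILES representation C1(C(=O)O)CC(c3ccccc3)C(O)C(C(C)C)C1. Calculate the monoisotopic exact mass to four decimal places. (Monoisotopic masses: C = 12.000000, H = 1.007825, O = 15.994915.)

262.1569

Atom tally by fragment:
  cyclohexane ring core → C:6 H:12
  (− 4 ring H displaced by substituents)
  + COOH → C:1 H:1 O:2
  + C6H5 → C:6 H:5
  + OH → O:1 H:1
  + CH(CH3)2 → C:3 H:7
Element totals:
  C: 16
  H: 22
  O: 3
Molecular formula: C16H22O3.
  M = 16(12.0) + 22(1.007825) + 3(15.994915)
    = 192.000000 + 22.172150 + 47.984745 = 262.156895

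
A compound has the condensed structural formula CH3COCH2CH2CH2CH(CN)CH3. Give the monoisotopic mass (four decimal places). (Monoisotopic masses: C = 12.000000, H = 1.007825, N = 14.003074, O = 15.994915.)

Atom tally by fragment:
  CH3COCH2 → C:3 H:5 O:1
  CH2 → C:1 H:2
  CH2 → C:1 H:2
  CH(CN) → C:2 H:1 N:1
  CH3 → C:1 H:3
Element totals:
  C: 8
  H: 13
  N: 1
  O: 1
Molecular formula: C8H13NO.
  M = 8(12.0) + 13(1.007825) + 14.003074 + 15.994915
    = 96.000000 + 13.101725 + 14.003074 + 15.994915 = 139.099714

139.0997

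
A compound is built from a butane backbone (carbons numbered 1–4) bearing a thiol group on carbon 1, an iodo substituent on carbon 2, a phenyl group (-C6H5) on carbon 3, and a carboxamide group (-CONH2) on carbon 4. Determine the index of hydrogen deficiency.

5

Atom tally by fragment:
  HSCH2 → C:1 H:3 S:1
  CH(I) → C:1 H:1 I:1
  CH(C6H5) → C:7 H:6
  CH2CONH2 → C:2 H:4 O:1 N:1
Element totals:
  C: 11
  H: 14
  I: 1
  N: 1
  O: 1
  S: 1
Molecular formula: C11H14INOS.
DoU = (2C + 2 + N − H − X) / 2 = (2·11 + 2 + 1 − 14 − 1) / 2 = 5.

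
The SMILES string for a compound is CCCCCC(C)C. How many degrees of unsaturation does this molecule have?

0

Atom tally by fragment:
  CH3 → C:1 H:3
  CH2 → C:1 H:2
  CH2 → C:1 H:2
  CH2 → C:1 H:2
  CH2 → C:1 H:2
  CH(CH3) → C:2 H:4
  CH3 → C:1 H:3
Element totals:
  C: 8
  H: 18
Molecular formula: C8H18.
DoU = (2C + 2 + N − H − X) / 2 = (2·8 + 2 + 0 − 18 − 0) / 2 = 0.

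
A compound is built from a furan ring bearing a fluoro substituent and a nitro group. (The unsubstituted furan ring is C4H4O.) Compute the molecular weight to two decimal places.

131.06 g/mol

Atom tally by fragment:
  furan ring core → C:4 H:4 O:1
  (− 2 ring H displaced by substituents)
  + F → F:1
  + NO2 → N:1 O:2
Element totals:
  C: 4
  H: 2
  F: 1
  N: 1
  O: 3
Molecular formula: C4H2FNO3.
  M = 4(12.011) + 2(1.008) + 18.998 + 14.007 + 3(15.999)
    = 48.044 + 2.016 + 18.998 + 14.007 + 47.997 = 131.062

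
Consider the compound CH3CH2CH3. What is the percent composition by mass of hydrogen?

18.29%

Atom tally by fragment:
  CH3 → C:1 H:3
  CH2 → C:1 H:2
  CH3 → C:1 H:3
Element totals:
  C: 3
  H: 8
Molecular formula: C3H8.
Molar mass = 44.097 g/mol.
Mass from H: 8 × 1.008 = 8.064 g/mol.
%H = 8.064 / 44.097 × 100 = 18.29%.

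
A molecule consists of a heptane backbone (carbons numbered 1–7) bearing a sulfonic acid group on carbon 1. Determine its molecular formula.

C7H16O3S

Atom tally by fragment:
  HO3SCH2 → C:1 H:3 S:1 O:3
  CH2 → C:1 H:2
  CH2 → C:1 H:2
  CH2 → C:1 H:2
  CH2 → C:1 H:2
  CH2 → C:1 H:2
  CH3 → C:1 H:3
Element totals:
  C: 7
  H: 16
  O: 3
  S: 1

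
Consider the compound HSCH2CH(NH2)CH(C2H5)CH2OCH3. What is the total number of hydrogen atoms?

Atom tally by fragment:
  HSCH2 → C:1 H:3 S:1
  CH(NH2) → C:1 H:3 N:1
  CH(C2H5) → C:3 H:6
  CH2OCH3 → C:2 H:5 O:1
Element totals:
  C: 7
  H: 17
  N: 1
  O: 1
  S: 1

17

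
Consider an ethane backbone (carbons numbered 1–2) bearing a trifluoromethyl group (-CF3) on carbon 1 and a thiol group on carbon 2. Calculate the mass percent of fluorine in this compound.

43.80%

Atom tally by fragment:
  F3CCH2 → C:2 H:2 F:3
  CH2SH → C:1 H:3 S:1
Element totals:
  C: 3
  H: 5
  F: 3
  S: 1
Molecular formula: C3H5F3S.
Molar mass = 130.127 g/mol.
Mass from F: 3 × 18.998 = 56.994 g/mol.
%F = 56.994 / 130.127 × 100 = 43.80%.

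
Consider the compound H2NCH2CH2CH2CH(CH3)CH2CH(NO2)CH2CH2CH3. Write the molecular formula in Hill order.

Atom tally by fragment:
  H2NCH2 → C:1 H:4 N:1
  CH2 → C:1 H:2
  CH2 → C:1 H:2
  CH(CH3) → C:2 H:4
  CH2 → C:1 H:2
  CH(NO2) → C:1 H:1 N:1 O:2
  CH2 → C:1 H:2
  CH2 → C:1 H:2
  CH3 → C:1 H:3
Element totals:
  C: 10
  H: 22
  N: 2
  O: 2

C10H22N2O2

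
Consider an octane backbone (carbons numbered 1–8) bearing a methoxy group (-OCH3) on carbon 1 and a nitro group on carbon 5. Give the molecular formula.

C9H19NO3

Atom tally by fragment:
  CH3OCH2 → C:2 H:5 O:1
  CH2 → C:1 H:2
  CH2 → C:1 H:2
  CH2 → C:1 H:2
  CH(NO2) → C:1 H:1 N:1 O:2
  CH2 → C:1 H:2
  CH2 → C:1 H:2
  CH3 → C:1 H:3
Element totals:
  C: 9
  H: 19
  N: 1
  O: 3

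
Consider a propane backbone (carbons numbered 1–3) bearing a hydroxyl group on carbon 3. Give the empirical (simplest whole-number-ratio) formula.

Atom tally by fragment:
  CH3 → C:1 H:3
  CH2 → C:1 H:2
  CH2OH → C:1 H:3 O:1
Element totals:
  C: 3
  H: 8
  O: 1
Molecular formula: C3H8O.
gcd of subscripts (3, 8, 1) = 1, so the empirical formula equals the molecular formula.

C3H8O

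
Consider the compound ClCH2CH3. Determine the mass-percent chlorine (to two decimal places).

54.95%

Atom tally by fragment:
  ClCH2 → C:1 H:2 Cl:1
  CH3 → C:1 H:3
Element totals:
  C: 2
  H: 5
  Cl: 1
Molecular formula: C2H5Cl.
Molar mass = 64.512 g/mol.
Mass from Cl: 1 × 35.45 = 35.450 g/mol.
%Cl = 35.450 / 64.512 × 100 = 54.95%.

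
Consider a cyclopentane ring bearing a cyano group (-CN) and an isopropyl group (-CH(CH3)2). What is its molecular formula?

C9H15N

Atom tally by fragment:
  cyclopentane ring core → C:5 H:10
  (− 2 ring H displaced by substituents)
  + CN → C:1 N:1
  + CH(CH3)2 → C:3 H:7
Element totals:
  C: 9
  H: 15
  N: 1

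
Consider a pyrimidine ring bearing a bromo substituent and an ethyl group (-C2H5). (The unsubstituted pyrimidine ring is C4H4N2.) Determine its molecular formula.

Atom tally by fragment:
  pyrimidine ring core → C:4 H:4 N:2
  (− 2 ring H displaced by substituents)
  + Br → Br:1
  + C2H5 → C:2 H:5
Element totals:
  C: 6
  H: 7
  Br: 1
  N: 2

C6H7BrN2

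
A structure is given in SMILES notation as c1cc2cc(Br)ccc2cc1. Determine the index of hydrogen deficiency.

7

Atom tally by fragment:
  naphthalene ring system core → C:10 H:8
  (− 1 ring H displaced by substituents)
  + Br → Br:1
Element totals:
  C: 10
  H: 7
  Br: 1
Molecular formula: C10H7Br.
DoU = (2C + 2 + N − H − X) / 2 = (2·10 + 2 + 0 − 7 − 1) / 2 = 7.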